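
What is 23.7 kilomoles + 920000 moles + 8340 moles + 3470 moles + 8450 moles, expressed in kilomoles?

963.96 kilomoles

In kilomoles:
  23.7 kilomoles → 23.7
  920000 moles = 920000 × 10^-3 kilomoles = 920
  8340 moles = 8340 × 10^-3 kilomoles = 8.34
  3470 moles = 3470 × 10^-3 kilomoles = 3.47
  8450 moles = 8450 × 10^-3 kilomoles = 8.45
Sum: 23.7 + 920 + 8.34 + 3.47 + 8.45 = 963.96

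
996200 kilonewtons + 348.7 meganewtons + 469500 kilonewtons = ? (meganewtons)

1814.4 meganewtons

In meganewtons:
  996200 kilonewtons = 996200 × 10^-3 meganewtons = 996.2
  348.7 meganewtons → 348.7
  469500 kilonewtons = 469500 × 10^-3 meganewtons = 469.5
Sum: 996.2 + 348.7 + 469.5 = 1814.4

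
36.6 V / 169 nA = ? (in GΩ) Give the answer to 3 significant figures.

(36.6) / (169 × 10^-9) = 0.21657 × 10^9 Ω

0.217 GΩ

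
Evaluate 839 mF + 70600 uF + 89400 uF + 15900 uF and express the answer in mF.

1014.9 mF

In mF:
  839 mF → 839
  70600 uF = 70600 × 10^-3 mF = 70.6
  89400 uF = 89400 × 10^-3 mF = 89.4
  15900 uF = 15900 × 10^-3 mF = 15.9
Sum: 839 + 70.6 + 89.4 + 15.9 = 1014.9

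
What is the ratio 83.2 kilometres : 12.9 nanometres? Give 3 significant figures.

(83.2e3) / (12.9e-9) = 6.45e12

6450000000000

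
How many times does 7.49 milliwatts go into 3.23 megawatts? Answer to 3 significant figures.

431000000

(3.23 × 10⁶) / (7.49 × 10⁻³) = 0.4312 × 10⁹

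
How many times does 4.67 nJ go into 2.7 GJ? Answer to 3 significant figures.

578000000000000000

(2.7 × 10^9) / (4.67 × 10^-9) = 0.5782 × 10^18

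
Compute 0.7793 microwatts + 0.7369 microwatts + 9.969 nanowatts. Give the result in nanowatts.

1526.169 nanowatts

In nanowatts:
  0.7793 microwatts = 0.7793 × 10³ nanowatts = 779.3
  0.7369 microwatts = 0.7369 × 10³ nanowatts = 736.9
  9.969 nanowatts → 9.969
Sum: 779.3 + 736.9 + 9.969 = 1526.169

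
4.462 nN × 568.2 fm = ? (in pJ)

0.0000000025353084 pJ

4.462 × 10⁻⁹ × 568.2 × 10⁻¹⁵ = 2535.3084 × 10⁻²⁴ J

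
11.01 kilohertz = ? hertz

kilo = 10³, (no prefix) = 10⁰; factor is 10³.
11.01 × 10³ = 11010

11010 hertz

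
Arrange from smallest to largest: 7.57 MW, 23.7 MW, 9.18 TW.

7.57 MW = 7570000 W
23.7 MW = 23700000 W
9.18 TW = 9180000000000 W

7.57 MW < 23.7 MW < 9.18 TW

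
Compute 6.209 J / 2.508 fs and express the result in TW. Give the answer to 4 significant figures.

2476 TW

(6.209) / (2.508 × 10^-15) = 2.47568 × 10^15 W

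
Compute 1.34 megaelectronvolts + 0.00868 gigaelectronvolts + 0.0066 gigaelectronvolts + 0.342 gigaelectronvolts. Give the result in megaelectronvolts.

358.62 megaelectronvolts

In megaelectronvolts:
  1.34 megaelectronvolts → 1.34
  0.00868 gigaelectronvolts = 0.00868 × 10^3 megaelectronvolts = 8.68
  0.0066 gigaelectronvolts = 0.0066 × 10^3 megaelectronvolts = 6.6
  0.342 gigaelectronvolts = 0.342 × 10^3 megaelectronvolts = 342
Sum: 1.34 + 8.68 + 6.6 + 342 = 358.62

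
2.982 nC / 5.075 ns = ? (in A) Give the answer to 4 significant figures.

(2.982 × 10^-9) / (5.075 × 10^-9) = 0.587586 A

0.5876 A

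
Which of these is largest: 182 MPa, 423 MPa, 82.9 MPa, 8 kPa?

423 MPa

182 MPa = 182000000 Pa
423 MPa = 423000000 Pa
82.9 MPa = 82900000 Pa
8 kPa = 8000 Pa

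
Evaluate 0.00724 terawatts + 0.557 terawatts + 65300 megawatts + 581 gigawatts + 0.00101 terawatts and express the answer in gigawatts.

1211.55 gigawatts

In gigawatts:
  0.00724 terawatts = 0.00724 × 10^3 gigawatts = 7.24
  0.557 terawatts = 0.557 × 10^3 gigawatts = 557
  65300 megawatts = 65300 × 10^-3 gigawatts = 65.3
  581 gigawatts → 581
  0.00101 terawatts = 0.00101 × 10^3 gigawatts = 1.01
Sum: 7.24 + 557 + 65.3 + 581 + 1.01 = 1211.55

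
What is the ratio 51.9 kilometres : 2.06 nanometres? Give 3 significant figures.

25200000000000

(51.9e3) / (2.06e-9) = 25.19e12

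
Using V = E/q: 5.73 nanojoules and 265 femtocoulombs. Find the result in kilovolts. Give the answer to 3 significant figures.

(5.73e-9) / (265e-15) = 0.021623e6 V

21.6 kilovolts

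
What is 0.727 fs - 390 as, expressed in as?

In as:
  0.727 fs = 0.727 × 10^3 as = 727
  390 as → 390
Difference: 727 - 390 = 337

337 as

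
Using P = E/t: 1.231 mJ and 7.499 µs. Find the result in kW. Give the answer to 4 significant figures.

(1.231e-3) / (7.499e-6) = 0.164155e3 W

0.1642 kW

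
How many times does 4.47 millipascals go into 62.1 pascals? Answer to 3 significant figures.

(62.1) / (4.47 × 10⁻³) = 13.89 × 10³

13900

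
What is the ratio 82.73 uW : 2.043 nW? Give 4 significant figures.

(82.73e-6) / (2.043e-9) = 40.494e3

40490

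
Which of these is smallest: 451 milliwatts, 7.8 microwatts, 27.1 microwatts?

7.8 microwatts

451 milliwatts = 0.451 watts
7.8 microwatts = 0.0000078 watts
27.1 microwatts = 0.0000271 watts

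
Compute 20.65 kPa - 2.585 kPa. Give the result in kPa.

18.065 kPa

In kPa:
  20.65 kPa → 20.65
  2.585 kPa → 2.585
Difference: 20.65 - 2.585 = 18.065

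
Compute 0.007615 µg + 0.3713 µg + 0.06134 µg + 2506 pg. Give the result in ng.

In ng:
  0.007615 µg = 0.007615 × 10³ ng = 7.615
  0.3713 µg = 0.3713 × 10³ ng = 371.3
  0.06134 µg = 0.06134 × 10³ ng = 61.34
  2506 pg = 2506 × 10⁻³ ng = 2.506
Sum: 7.615 + 371.3 + 61.34 + 2.506 = 442.761

442.761 ng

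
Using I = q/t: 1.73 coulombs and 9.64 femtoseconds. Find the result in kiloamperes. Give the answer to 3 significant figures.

(1.73) / (9.64 × 10⁻¹⁵) = 0.17946 × 10¹⁵ A

179000000000 kiloamperes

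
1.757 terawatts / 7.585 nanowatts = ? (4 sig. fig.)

231600000000000000000

(1.757e12) / (7.585e-9) = 0.23164e21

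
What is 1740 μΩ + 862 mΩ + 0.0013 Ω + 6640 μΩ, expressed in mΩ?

871.68 mΩ

In mΩ:
  1740 μΩ = 1740 × 10⁻³ mΩ = 1.74
  862 mΩ → 862
  0.0013 Ω = 0.0013 × 10³ mΩ = 1.3
  6640 μΩ = 6640 × 10⁻³ mΩ = 6.64
Sum: 1.74 + 862 + 1.3 + 6.64 = 871.68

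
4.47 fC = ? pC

femto = 10^-15, pico = 10^-12; factor is 10^-3.
4.47 × 10^-3 = 0.00447

0.00447 pC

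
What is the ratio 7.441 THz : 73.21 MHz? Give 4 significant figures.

(7.441e12) / (73.21e6) = 0.10164e6

101600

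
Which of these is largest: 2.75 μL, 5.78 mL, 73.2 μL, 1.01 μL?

5.78 mL

2.75 μL = 0.00000275 L
5.78 mL = 0.00578 L
73.2 μL = 0.0000732 L
1.01 μL = 0.00000101 L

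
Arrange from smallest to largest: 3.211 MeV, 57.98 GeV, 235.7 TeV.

3.211 MeV = 3211000 eV
57.98 GeV = 57980000000 eV
235.7 TeV = 235700000000000 eV

3.211 MeV < 57.98 GeV < 235.7 TeV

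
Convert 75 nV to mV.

0.000075 mV

nano = 10^-9, milli = 10^-3; factor is 10^-6.
75 × 10^-6 = 0.000075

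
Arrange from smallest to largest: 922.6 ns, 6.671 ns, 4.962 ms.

6.671 ns < 922.6 ns < 4.962 ms

922.6 ns = 0.0000009226 s
6.671 ns = 0.000000006671 s
4.962 ms = 0.004962 s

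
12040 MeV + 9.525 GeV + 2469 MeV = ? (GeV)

24.034 GeV

In GeV:
  12040 MeV = 12040 × 10⁻³ GeV = 12.04
  9.525 GeV → 9.525
  2469 MeV = 2469 × 10⁻³ GeV = 2.469
Sum: 12.04 + 9.525 + 2.469 = 24.034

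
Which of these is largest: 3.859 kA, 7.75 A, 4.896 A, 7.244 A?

3.859 kA

3.859 kA = 3859 A
7.75 A = 7.75 A
4.896 A = 4.896 A
7.244 A = 7.244 A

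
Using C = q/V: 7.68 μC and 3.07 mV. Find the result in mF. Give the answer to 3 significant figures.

2.50 mF

(7.68e-6) / (3.07e-3) = 2.5016e-3 F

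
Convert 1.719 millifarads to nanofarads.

milli = 10⁻³, nano = 10⁻⁹; factor is 10⁶.
1.719 × 10⁶ = 1719000

1719000 nanofarads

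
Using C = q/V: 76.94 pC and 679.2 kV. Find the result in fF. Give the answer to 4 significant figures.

0.1133 fF

(76.94 × 10⁻¹²) / (679.2 × 10³) = 0.11328 × 10⁻¹⁵ F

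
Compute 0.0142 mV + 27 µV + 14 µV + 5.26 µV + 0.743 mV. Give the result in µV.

In µV:
  0.0142 mV = 0.0142e3 µV = 14.2
  27 µV → 27
  14 µV → 14
  5.26 µV → 5.26
  0.743 mV = 0.743e3 µV = 743
Sum: 14.2 + 27 + 14 + 5.26 + 743 = 803.46

803.46 µV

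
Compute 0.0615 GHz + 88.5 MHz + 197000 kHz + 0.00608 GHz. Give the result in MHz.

In MHz:
  0.0615 GHz = 0.0615 × 10^3 MHz = 61.5
  88.5 MHz → 88.5
  197000 kHz = 197000 × 10^-3 MHz = 197
  0.00608 GHz = 0.00608 × 10^3 MHz = 6.08
Sum: 61.5 + 88.5 + 197 + 6.08 = 353.08

353.08 MHz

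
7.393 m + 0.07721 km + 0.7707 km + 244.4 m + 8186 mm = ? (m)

In m:
  7.393 m → 7.393
  0.07721 km = 0.07721 × 10³ m = 77.21
  0.7707 km = 0.7707 × 10³ m = 770.7
  244.4 m → 244.4
  8186 mm = 8186 × 10⁻³ m = 8.186
Sum: 7.393 + 77.21 + 770.7 + 244.4 + 8.186 = 1107.889

1107.889 m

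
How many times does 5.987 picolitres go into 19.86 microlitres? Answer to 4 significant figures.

(19.86 × 10⁻⁶) / (5.987 × 10⁻¹²) = 3.3172 × 10⁶

3317000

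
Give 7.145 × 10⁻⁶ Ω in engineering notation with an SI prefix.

7.145 µΩ

= 7.145 × 10⁻⁶ Ω; 10⁻⁶ is micro.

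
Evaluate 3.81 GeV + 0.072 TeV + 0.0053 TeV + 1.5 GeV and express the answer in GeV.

82.61 GeV

In GeV:
  3.81 GeV → 3.81
  0.072 TeV = 0.072 × 10³ GeV = 72
  0.0053 TeV = 0.0053 × 10³ GeV = 5.3
  1.5 GeV → 1.5
Sum: 3.81 + 72 + 5.3 + 1.5 = 82.61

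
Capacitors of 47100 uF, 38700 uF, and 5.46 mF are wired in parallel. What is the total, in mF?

91.26 mF

In mF:
  47100 uF = 47100e-3 mF = 47.1
  38700 uF = 38700e-3 mF = 38.7
  5.46 mF → 5.46
Sum: 47.1 + 38.7 + 5.46 = 91.26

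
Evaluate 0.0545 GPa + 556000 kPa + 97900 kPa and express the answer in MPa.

708.4 MPa

In MPa:
  0.0545 GPa = 0.0545 × 10^3 MPa = 54.5
  556000 kPa = 556000 × 10^-3 MPa = 556
  97900 kPa = 97900 × 10^-3 MPa = 97.9
Sum: 54.5 + 556 + 97.9 = 708.4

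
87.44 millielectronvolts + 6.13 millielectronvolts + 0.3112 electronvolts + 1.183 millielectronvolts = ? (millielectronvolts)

In millielectronvolts:
  87.44 millielectronvolts → 87.44
  6.13 millielectronvolts → 6.13
  0.3112 electronvolts = 0.3112 × 10^3 millielectronvolts = 311.2
  1.183 millielectronvolts → 1.183
Sum: 87.44 + 6.13 + 311.2 + 1.183 = 405.953

405.953 millielectronvolts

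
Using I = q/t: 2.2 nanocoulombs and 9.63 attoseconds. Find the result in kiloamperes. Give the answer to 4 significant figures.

228500 kiloamperes

(2.2 × 10⁻⁹) / (9.63 × 10⁻¹⁸) = 0.228453 × 10⁹ A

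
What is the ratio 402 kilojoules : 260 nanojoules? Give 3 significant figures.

1550000000000

(402 × 10^3) / (260 × 10^-9) = 1.546 × 10^12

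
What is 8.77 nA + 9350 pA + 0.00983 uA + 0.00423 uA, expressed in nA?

32.18 nA

In nA:
  8.77 nA → 8.77
  9350 pA = 9350 × 10⁻³ nA = 9.35
  0.00983 uA = 0.00983 × 10³ nA = 9.83
  0.00423 uA = 0.00423 × 10³ nA = 4.23
Sum: 8.77 + 9.35 + 9.83 + 4.23 = 32.18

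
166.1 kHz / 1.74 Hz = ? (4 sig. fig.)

(166.1 × 10³) / (1.74) = 95.46 × 10³

95460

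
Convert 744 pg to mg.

pico = 10^-12, milli = 10^-3; factor is 10^-9.
744 × 10^-9 = 0.000000744

0.000000744 mg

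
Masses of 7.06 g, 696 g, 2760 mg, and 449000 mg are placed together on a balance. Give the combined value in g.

In g:
  7.06 g → 7.06
  696 g → 696
  2760 mg = 2760 × 10⁻³ g = 2.76
  449000 mg = 449000 × 10⁻³ g = 449
Sum: 7.06 + 696 + 2.76 + 449 = 1154.82

1154.82 g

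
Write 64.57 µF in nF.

64570 nF

micro = 1e-6, nano = 1e-9; factor is 1e3.
64.57 × 1e3 = 64570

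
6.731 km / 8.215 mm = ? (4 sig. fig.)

819400

(6.731 × 10³) / (8.215 × 10⁻³) = 0.81935 × 10⁶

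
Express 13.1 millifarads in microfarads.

13100 microfarads

milli = 10⁻³, micro = 10⁻⁶; factor is 10³.
13.1 × 10³ = 13100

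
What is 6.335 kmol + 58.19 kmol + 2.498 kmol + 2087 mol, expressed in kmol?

69.11 kmol

In kmol:
  6.335 kmol → 6.335
  58.19 kmol → 58.19
  2.498 kmol → 2.498
  2087 mol = 2087 × 10^-3 kmol = 2.087
Sum: 6.335 + 58.19 + 2.498 + 2.087 = 69.11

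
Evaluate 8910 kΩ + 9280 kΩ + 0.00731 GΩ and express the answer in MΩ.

In MΩ:
  8910 kΩ = 8910 × 10⁻³ MΩ = 8.91
  9280 kΩ = 9280 × 10⁻³ MΩ = 9.28
  0.00731 GΩ = 0.00731 × 10³ MΩ = 7.31
Sum: 8.91 + 9.28 + 7.31 = 25.5

25.5 MΩ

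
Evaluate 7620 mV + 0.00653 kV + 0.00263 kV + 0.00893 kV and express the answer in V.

In V:
  7620 mV = 7620 × 10⁻³ V = 7.62
  0.00653 kV = 0.00653 × 10³ V = 6.53
  0.00263 kV = 0.00263 × 10³ V = 2.63
  0.00893 kV = 0.00893 × 10³ V = 8.93
Sum: 7.62 + 6.53 + 2.63 + 8.93 = 25.71

25.71 V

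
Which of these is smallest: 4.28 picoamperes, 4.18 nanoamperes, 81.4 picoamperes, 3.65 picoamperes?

4.28 picoamperes = 0.00000000000428 amperes
4.18 nanoamperes = 0.00000000418 amperes
81.4 picoamperes = 0.0000000000814 amperes
3.65 picoamperes = 0.00000000000365 amperes

3.65 picoamperes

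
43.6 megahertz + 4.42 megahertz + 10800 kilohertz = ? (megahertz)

In megahertz:
  43.6 megahertz → 43.6
  4.42 megahertz → 4.42
  10800 kilohertz = 10800 × 10⁻³ megahertz = 10.8
Sum: 43.6 + 4.42 + 10.8 = 58.82

58.82 megahertz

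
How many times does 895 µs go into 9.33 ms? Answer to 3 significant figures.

(9.33e-3) / (895e-6) = 0.01042e3

10.4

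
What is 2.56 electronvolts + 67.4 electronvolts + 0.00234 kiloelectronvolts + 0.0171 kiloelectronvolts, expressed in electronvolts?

In electronvolts:
  2.56 electronvolts → 2.56
  67.4 electronvolts → 67.4
  0.00234 kiloelectronvolts = 0.00234 × 10^3 electronvolts = 2.34
  0.0171 kiloelectronvolts = 0.0171 × 10^3 electronvolts = 17.1
Sum: 2.56 + 67.4 + 2.34 + 17.1 = 89.4

89.4 electronvolts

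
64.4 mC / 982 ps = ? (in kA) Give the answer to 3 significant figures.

(64.4 × 10^-3) / (982 × 10^-12) = 0.06558 × 10^9 A

65600 kA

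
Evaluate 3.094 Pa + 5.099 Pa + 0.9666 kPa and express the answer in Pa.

In Pa:
  3.094 Pa → 3.094
  5.099 Pa → 5.099
  0.9666 kPa = 0.9666 × 10³ Pa = 966.6
Sum: 3.094 + 5.099 + 966.6 = 974.793

974.793 Pa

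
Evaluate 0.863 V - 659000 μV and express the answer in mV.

In mV:
  0.863 V = 0.863 × 10³ mV = 863
  659000 μV = 659000 × 10⁻³ mV = 659
Difference: 863 - 659 = 204

204 mV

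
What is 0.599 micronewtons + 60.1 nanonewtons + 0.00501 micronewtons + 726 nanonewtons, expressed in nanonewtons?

1390.11 nanonewtons

In nanonewtons:
  0.599 micronewtons = 0.599 × 10^3 nanonewtons = 599
  60.1 nanonewtons → 60.1
  0.00501 micronewtons = 0.00501 × 10^3 nanonewtons = 5.01
  726 nanonewtons → 726
Sum: 599 + 60.1 + 5.01 + 726 = 1390.11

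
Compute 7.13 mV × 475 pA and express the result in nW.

0.00338675 nW

7.13e-3 × 475e-12 = 3386.75e-15 W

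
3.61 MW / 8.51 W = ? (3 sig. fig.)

424000

(3.61e6) / (8.51) = 0.4242e6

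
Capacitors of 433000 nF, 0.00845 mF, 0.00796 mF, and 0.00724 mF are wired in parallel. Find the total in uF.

In uF:
  433000 nF = 433000e-3 uF = 433
  0.00845 mF = 0.00845e3 uF = 8.45
  0.00796 mF = 0.00796e3 uF = 7.96
  0.00724 mF = 0.00724e3 uF = 7.24
Sum: 433 + 8.45 + 7.96 + 7.24 = 456.65

456.65 uF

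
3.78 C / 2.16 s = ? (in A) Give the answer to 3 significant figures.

1.75 A

(3.78) / (2.16) = 1.75 A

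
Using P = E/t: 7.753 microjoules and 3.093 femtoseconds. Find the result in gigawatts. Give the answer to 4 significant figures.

(7.753 × 10⁻⁶) / (3.093 × 10⁻¹⁵) = 2.50663 × 10⁹ W

2.507 gigawatts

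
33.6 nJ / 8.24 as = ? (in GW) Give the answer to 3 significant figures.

4.08 GW

(33.6 × 10⁻⁹) / (8.24 × 10⁻¹⁸) = 4.0777 × 10⁹ W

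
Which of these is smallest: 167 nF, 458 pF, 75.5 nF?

167 nF = 0.000000167 F
458 pF = 0.000000000458 F
75.5 nF = 0.0000000755 F

458 pF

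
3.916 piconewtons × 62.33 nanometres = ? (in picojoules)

0.00000024408428 picojoules

3.916 × 10^-12 × 62.33 × 10^-9 = 244.08428 × 10^-21 J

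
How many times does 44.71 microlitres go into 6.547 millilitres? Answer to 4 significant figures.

146.4

(6.547 × 10⁻³) / (44.71 × 10⁻⁶) = 0.14643 × 10³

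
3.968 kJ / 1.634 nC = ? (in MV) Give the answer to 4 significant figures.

2428000 MV

(3.968 × 10^3) / (1.634 × 10^-9) = 2.4284 × 10^12 V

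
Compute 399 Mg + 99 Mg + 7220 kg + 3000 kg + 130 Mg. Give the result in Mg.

638.22 Mg

In Mg:
  399 Mg → 399
  99 Mg → 99
  7220 kg = 7220 × 10^-3 Mg = 7.22
  3000 kg = 3000 × 10^-3 Mg = 3
  130 Mg → 130
Sum: 399 + 99 + 7.22 + 3 + 130 = 638.22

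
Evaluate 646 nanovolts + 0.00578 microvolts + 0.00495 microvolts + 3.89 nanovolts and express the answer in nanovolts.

660.62 nanovolts

In nanovolts:
  646 nanovolts → 646
  0.00578 microvolts = 0.00578 × 10^3 nanovolts = 5.78
  0.00495 microvolts = 0.00495 × 10^3 nanovolts = 4.95
  3.89 nanovolts → 3.89
Sum: 646 + 5.78 + 4.95 + 3.89 = 660.62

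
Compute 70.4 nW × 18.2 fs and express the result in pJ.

70.4e-9 × 18.2e-15 = 1281.28e-24 J

0.00000000128128 pJ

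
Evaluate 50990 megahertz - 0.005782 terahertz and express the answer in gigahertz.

In gigahertz:
  50990 megahertz = 50990 × 10^-3 gigahertz = 50.99
  0.005782 terahertz = 0.005782 × 10^3 gigahertz = 5.782
Difference: 50.99 - 5.782 = 45.208

45.208 gigahertz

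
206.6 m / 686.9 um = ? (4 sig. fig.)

(206.6) / (686.9e-6) = 0.30077e6

300800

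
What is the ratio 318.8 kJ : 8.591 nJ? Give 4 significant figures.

(318.8 × 10³) / (8.591 × 10⁻⁹) = 37.109 × 10¹²

37110000000000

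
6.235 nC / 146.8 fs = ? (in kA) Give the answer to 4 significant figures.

42.47 kA

(6.235 × 10⁻⁹) / (146.8 × 10⁻¹⁵) = 0.0424728 × 10⁶ A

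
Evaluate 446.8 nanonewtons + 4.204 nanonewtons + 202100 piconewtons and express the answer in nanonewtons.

In nanonewtons:
  446.8 nanonewtons → 446.8
  4.204 nanonewtons → 4.204
  202100 piconewtons = 202100 × 10⁻³ nanonewtons = 202.1
Sum: 446.8 + 4.204 + 202.1 = 653.104

653.104 nanonewtons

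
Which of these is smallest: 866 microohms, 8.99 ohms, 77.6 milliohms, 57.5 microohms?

57.5 microohms

866 microohms = 0.000866 ohms
8.99 ohms = 8.99 ohms
77.6 milliohms = 0.0776 ohms
57.5 microohms = 0.0000575 ohms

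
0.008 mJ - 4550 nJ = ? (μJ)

In μJ:
  0.008 mJ = 0.008 × 10^3 μJ = 8
  4550 nJ = 4550 × 10^-3 μJ = 4.55
Difference: 8 - 4.55 = 3.45

3.45 μJ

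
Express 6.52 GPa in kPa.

giga = 1e9, kilo = 1e3; factor is 1e6.
6.52 × 1e6 = 6520000

6520000 kPa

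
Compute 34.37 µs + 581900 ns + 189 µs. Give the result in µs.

805.27 µs

In µs:
  34.37 µs → 34.37
  581900 ns = 581900 × 10^-3 µs = 581.9
  189 µs → 189
Sum: 34.37 + 581.9 + 189 = 805.27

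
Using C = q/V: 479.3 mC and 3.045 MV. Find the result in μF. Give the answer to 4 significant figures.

(479.3 × 10⁻³) / (3.045 × 10⁶) = 157.406 × 10⁻⁹ F

0.1574 μF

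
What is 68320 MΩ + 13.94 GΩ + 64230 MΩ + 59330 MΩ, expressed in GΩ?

In GΩ:
  68320 MΩ = 68320 × 10^-3 GΩ = 68.32
  13.94 GΩ → 13.94
  64230 MΩ = 64230 × 10^-3 GΩ = 64.23
  59330 MΩ = 59330 × 10^-3 GΩ = 59.33
Sum: 68.32 + 13.94 + 64.23 + 59.33 = 205.82

205.82 GΩ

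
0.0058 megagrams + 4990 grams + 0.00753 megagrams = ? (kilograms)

18.32 kilograms

In kilograms:
  0.0058 megagrams = 0.0058e3 kilograms = 5.8
  4990 grams = 4990e-3 kilograms = 4.99
  0.00753 megagrams = 0.00753e3 kilograms = 7.53
Sum: 5.8 + 4.99 + 7.53 = 18.32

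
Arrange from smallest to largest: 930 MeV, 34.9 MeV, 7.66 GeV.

930 MeV = 930000000 eV
34.9 MeV = 34900000 eV
7.66 GeV = 7660000000 eV

34.9 MeV < 930 MeV < 7.66 GeV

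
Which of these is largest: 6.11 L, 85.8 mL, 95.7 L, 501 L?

501 L

6.11 L = 6.11 L
85.8 mL = 0.0858 L
95.7 L = 95.7 L
501 L = 501 L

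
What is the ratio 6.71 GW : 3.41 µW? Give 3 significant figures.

(6.71 × 10⁹) / (3.41 × 10⁻⁶) = 1.968 × 10¹⁵

1970000000000000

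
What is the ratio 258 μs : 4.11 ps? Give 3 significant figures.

62800000

(258e-6) / (4.11e-12) = 62.77e6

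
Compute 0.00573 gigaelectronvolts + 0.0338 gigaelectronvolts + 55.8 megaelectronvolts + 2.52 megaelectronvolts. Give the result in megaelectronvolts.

In megaelectronvolts:
  0.00573 gigaelectronvolts = 0.00573 × 10^3 megaelectronvolts = 5.73
  0.0338 gigaelectronvolts = 0.0338 × 10^3 megaelectronvolts = 33.8
  55.8 megaelectronvolts → 55.8
  2.52 megaelectronvolts → 2.52
Sum: 5.73 + 33.8 + 55.8 + 2.52 = 97.85

97.85 megaelectronvolts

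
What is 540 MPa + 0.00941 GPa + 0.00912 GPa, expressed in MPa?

In MPa:
  540 MPa → 540
  0.00941 GPa = 0.00941 × 10^3 MPa = 9.41
  0.00912 GPa = 0.00912 × 10^3 MPa = 9.12
Sum: 540 + 9.41 + 9.12 = 558.53

558.53 MPa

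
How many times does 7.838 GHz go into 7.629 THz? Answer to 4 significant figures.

(7.629e12) / (7.838e9) = 0.97334e3

973.3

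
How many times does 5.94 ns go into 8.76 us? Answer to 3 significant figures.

(8.76 × 10⁻⁶) / (5.94 × 10⁻⁹) = 1.475 × 10³

1470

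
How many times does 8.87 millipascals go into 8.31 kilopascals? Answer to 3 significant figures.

(8.31 × 10³) / (8.87 × 10⁻³) = 0.9369 × 10⁶

937000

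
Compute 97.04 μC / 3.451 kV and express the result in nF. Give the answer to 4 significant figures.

(97.04e-6) / (3.451e3) = 28.1194e-9 F

28.12 nF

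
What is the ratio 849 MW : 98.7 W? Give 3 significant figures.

(849 × 10⁶) / (98.7) = 8.602 × 10⁶

8600000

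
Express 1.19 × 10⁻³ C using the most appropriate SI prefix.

1.19 mC

= 1.19 × 10⁻³ C; 10⁻³ is milli.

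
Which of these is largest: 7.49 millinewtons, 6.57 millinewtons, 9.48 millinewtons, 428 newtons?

428 newtons

7.49 millinewtons = 0.00749 newtons
6.57 millinewtons = 0.00657 newtons
9.48 millinewtons = 0.00948 newtons
428 newtons = 428 newtons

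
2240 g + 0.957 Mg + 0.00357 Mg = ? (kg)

In kg:
  2240 g = 2240 × 10⁻³ kg = 2.24
  0.957 Mg = 0.957 × 10³ kg = 957
  0.00357 Mg = 0.00357 × 10³ kg = 3.57
Sum: 2.24 + 957 + 3.57 = 962.81

962.81 kg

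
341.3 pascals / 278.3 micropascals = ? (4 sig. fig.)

(341.3) / (278.3 × 10⁻⁶) = 1.2264 × 10⁶

1226000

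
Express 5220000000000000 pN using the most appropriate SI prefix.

5.22 kN

= 5.22 × 10³ N; 10³ is kilo.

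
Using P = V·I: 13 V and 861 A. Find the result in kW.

13 × 861 = 11193 W

11.193 kW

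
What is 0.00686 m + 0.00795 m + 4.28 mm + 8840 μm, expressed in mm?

In mm:
  0.00686 m = 0.00686e3 mm = 6.86
  0.00795 m = 0.00795e3 mm = 7.95
  4.28 mm → 4.28
  8840 μm = 8840e-3 mm = 8.84
Sum: 6.86 + 7.95 + 4.28 + 8.84 = 27.93

27.93 mm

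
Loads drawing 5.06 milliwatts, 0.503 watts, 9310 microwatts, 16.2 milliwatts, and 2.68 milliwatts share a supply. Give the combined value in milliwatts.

536.25 milliwatts

In milliwatts:
  5.06 milliwatts → 5.06
  0.503 watts = 0.503 × 10^3 milliwatts = 503
  9310 microwatts = 9310 × 10^-3 milliwatts = 9.31
  16.2 milliwatts → 16.2
  2.68 milliwatts → 2.68
Sum: 5.06 + 503 + 9.31 + 16.2 + 2.68 = 536.25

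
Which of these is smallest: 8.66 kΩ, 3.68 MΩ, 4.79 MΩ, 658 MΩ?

8.66 kΩ = 8660 Ω
3.68 MΩ = 3680000 Ω
4.79 MΩ = 4790000 Ω
658 MΩ = 658000000 Ω

8.66 kΩ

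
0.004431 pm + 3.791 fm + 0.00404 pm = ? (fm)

12.262 fm

In fm:
  0.004431 pm = 0.004431e3 fm = 4.431
  3.791 fm → 3.791
  0.00404 pm = 0.00404e3 fm = 4.04
Sum: 4.431 + 3.791 + 4.04 = 12.262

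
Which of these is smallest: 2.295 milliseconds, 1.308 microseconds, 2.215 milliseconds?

1.308 microseconds

2.295 milliseconds = 0.002295 seconds
1.308 microseconds = 0.000001308 seconds
2.215 milliseconds = 0.002215 seconds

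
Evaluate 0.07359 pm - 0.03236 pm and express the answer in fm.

In fm:
  0.07359 pm = 0.07359 × 10^3 fm = 73.59
  0.03236 pm = 0.03236 × 10^3 fm = 32.36
Difference: 73.59 - 32.36 = 41.23

41.23 fm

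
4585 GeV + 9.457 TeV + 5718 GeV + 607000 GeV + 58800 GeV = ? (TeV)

In TeV:
  4585 GeV = 4585 × 10⁻³ TeV = 4.585
  9.457 TeV → 9.457
  5718 GeV = 5718 × 10⁻³ TeV = 5.718
  607000 GeV = 607000 × 10⁻³ TeV = 607
  58800 GeV = 58800 × 10⁻³ TeV = 58.8
Sum: 4.585 + 9.457 + 5.718 + 607 + 58.8 = 685.56

685.56 TeV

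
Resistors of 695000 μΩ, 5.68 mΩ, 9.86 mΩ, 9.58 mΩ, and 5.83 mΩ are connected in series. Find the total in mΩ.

In mΩ:
  695000 μΩ = 695000e-3 mΩ = 695
  5.68 mΩ → 5.68
  9.86 mΩ → 9.86
  9.58 mΩ → 9.58
  5.83 mΩ → 5.83
Sum: 695 + 5.68 + 9.86 + 9.58 + 5.83 = 725.95

725.95 mΩ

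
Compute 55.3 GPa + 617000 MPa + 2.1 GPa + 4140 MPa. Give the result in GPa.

In GPa:
  55.3 GPa → 55.3
  617000 MPa = 617000e-3 GPa = 617
  2.1 GPa → 2.1
  4140 MPa = 4140e-3 GPa = 4.14
Sum: 55.3 + 617 + 2.1 + 4.14 = 678.54

678.54 GPa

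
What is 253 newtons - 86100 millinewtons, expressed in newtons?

In newtons:
  253 newtons → 253
  86100 millinewtons = 86100 × 10^-3 newtons = 86.1
Difference: 253 - 86.1 = 166.9

166.9 newtons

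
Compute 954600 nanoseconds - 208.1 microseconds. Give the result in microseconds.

746.5 microseconds

In microseconds:
  954600 nanoseconds = 954600 × 10^-3 microseconds = 954.6
  208.1 microseconds → 208.1
Difference: 954.6 - 208.1 = 746.5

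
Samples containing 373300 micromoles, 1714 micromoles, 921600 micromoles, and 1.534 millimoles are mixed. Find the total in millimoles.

In millimoles:
  373300 micromoles = 373300 × 10⁻³ millimoles = 373.3
  1714 micromoles = 1714 × 10⁻³ millimoles = 1.714
  921600 micromoles = 921600 × 10⁻³ millimoles = 921.6
  1.534 millimoles → 1.534
Sum: 373.3 + 1.714 + 921.6 + 1.534 = 1298.148

1298.148 millimoles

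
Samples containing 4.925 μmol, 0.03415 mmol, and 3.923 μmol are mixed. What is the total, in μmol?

In μmol:
  4.925 μmol → 4.925
  0.03415 mmol = 0.03415e3 μmol = 34.15
  3.923 μmol → 3.923
Sum: 4.925 + 34.15 + 3.923 = 42.998

42.998 μmol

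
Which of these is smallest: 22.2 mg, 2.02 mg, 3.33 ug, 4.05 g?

22.2 mg = 0.0222 g
2.02 mg = 0.00202 g
3.33 ug = 0.00000333 g
4.05 g = 4.05 g

3.33 ug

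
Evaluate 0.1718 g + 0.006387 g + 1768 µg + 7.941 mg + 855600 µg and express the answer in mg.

1043.496 mg

In mg:
  0.1718 g = 0.1718 × 10³ mg = 171.8
  0.006387 g = 0.006387 × 10³ mg = 6.387
  1768 µg = 1768 × 10⁻³ mg = 1.768
  7.941 mg → 7.941
  855600 µg = 855600 × 10⁻³ mg = 855.6
Sum: 171.8 + 6.387 + 1.768 + 7.941 + 855.6 = 1043.496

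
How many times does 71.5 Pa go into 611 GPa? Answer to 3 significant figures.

8550000000

(611 × 10^9) / (71.5) = 8.545 × 10^9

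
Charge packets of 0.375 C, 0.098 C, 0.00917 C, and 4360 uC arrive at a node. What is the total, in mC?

In mC:
  0.375 C = 0.375 × 10^3 mC = 375
  0.098 C = 0.098 × 10^3 mC = 98
  0.00917 C = 0.00917 × 10^3 mC = 9.17
  4360 uC = 4360 × 10^-3 mC = 4.36
Sum: 375 + 98 + 9.17 + 4.36 = 486.53

486.53 mC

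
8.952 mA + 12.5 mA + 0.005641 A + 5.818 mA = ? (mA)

32.911 mA

In mA:
  8.952 mA → 8.952
  12.5 mA → 12.5
  0.005641 A = 0.005641e3 mA = 5.641
  5.818 mA → 5.818
Sum: 8.952 + 12.5 + 5.641 + 5.818 = 32.911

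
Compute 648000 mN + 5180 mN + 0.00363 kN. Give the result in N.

656.81 N

In N:
  648000 mN = 648000 × 10⁻³ N = 648
  5180 mN = 5180 × 10⁻³ N = 5.18
  0.00363 kN = 0.00363 × 10³ N = 3.63
Sum: 648 + 5.18 + 3.63 = 656.81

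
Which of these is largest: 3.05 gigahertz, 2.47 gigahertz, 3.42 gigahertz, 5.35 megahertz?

3.42 gigahertz

3.05 gigahertz = 3050000000 hertz
2.47 gigahertz = 2470000000 hertz
3.42 gigahertz = 3420000000 hertz
5.35 megahertz = 5350000 hertz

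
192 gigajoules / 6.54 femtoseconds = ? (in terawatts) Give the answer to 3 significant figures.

(192 × 10^9) / (6.54 × 10^-15) = 29.358 × 10^24 W

29400000000000 terawatts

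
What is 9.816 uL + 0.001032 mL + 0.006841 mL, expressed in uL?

17.689 uL

In uL:
  9.816 uL → 9.816
  0.001032 mL = 0.001032e3 uL = 1.032
  0.006841 mL = 0.006841e3 uL = 6.841
Sum: 9.816 + 1.032 + 6.841 = 17.689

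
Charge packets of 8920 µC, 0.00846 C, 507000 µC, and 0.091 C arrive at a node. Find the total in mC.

615.38 mC

In mC:
  8920 µC = 8920 × 10⁻³ mC = 8.92
  0.00846 C = 0.00846 × 10³ mC = 8.46
  507000 µC = 507000 × 10⁻³ mC = 507
  0.091 C = 0.091 × 10³ mC = 91
Sum: 8.92 + 8.46 + 507 + 91 = 615.38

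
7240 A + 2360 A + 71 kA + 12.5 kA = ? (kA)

93.1 kA

In kA:
  7240 A = 7240 × 10⁻³ kA = 7.24
  2360 A = 2360 × 10⁻³ kA = 2.36
  71 kA → 71
  12.5 kA → 12.5
Sum: 7.24 + 2.36 + 71 + 12.5 = 93.1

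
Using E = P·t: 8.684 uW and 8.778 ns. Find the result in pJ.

8.684 × 10^-6 × 8.778 × 10^-9 = 76.228152 × 10^-15 J

0.076228152 pJ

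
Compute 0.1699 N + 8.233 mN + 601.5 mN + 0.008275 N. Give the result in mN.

787.908 mN

In mN:
  0.1699 N = 0.1699 × 10^3 mN = 169.9
  8.233 mN → 8.233
  601.5 mN → 601.5
  0.008275 N = 0.008275 × 10^3 mN = 8.275
Sum: 169.9 + 8.233 + 601.5 + 8.275 = 787.908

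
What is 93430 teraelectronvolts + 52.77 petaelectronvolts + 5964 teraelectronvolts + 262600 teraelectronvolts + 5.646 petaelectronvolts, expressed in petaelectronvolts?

In petaelectronvolts:
  93430 teraelectronvolts = 93430e-3 petaelectronvolts = 93.43
  52.77 petaelectronvolts → 52.77
  5964 teraelectronvolts = 5964e-3 petaelectronvolts = 5.964
  262600 teraelectronvolts = 262600e-3 petaelectronvolts = 262.6
  5.646 petaelectronvolts → 5.646
Sum: 93.43 + 52.77 + 5.964 + 262.6 + 5.646 = 420.41

420.41 petaelectronvolts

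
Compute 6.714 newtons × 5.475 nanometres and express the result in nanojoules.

6.714 × 5.475 × 10⁻⁹ = 36.75915 × 10⁻⁹ J

36.75915 nanojoules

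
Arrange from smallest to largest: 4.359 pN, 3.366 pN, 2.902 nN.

3.366 pN < 4.359 pN < 2.902 nN

4.359 pN = 0.000000000004359 N
3.366 pN = 0.000000000003366 N
2.902 nN = 0.000000002902 N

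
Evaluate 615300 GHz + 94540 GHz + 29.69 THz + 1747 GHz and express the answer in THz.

741.277 THz

In THz:
  615300 GHz = 615300 × 10⁻³ THz = 615.3
  94540 GHz = 94540 × 10⁻³ THz = 94.54
  29.69 THz → 29.69
  1747 GHz = 1747 × 10⁻³ THz = 1.747
Sum: 615.3 + 94.54 + 29.69 + 1.747 = 741.277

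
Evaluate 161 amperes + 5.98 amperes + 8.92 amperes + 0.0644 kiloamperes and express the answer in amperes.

In amperes:
  161 amperes → 161
  5.98 amperes → 5.98
  8.92 amperes → 8.92
  0.0644 kiloamperes = 0.0644 × 10^3 amperes = 64.4
Sum: 161 + 5.98 + 8.92 + 64.4 = 240.3

240.3 amperes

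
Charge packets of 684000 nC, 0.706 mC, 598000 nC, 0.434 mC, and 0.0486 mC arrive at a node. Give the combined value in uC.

2470.6 uC

In uC:
  684000 nC = 684000 × 10^-3 uC = 684
  0.706 mC = 0.706 × 10^3 uC = 706
  598000 nC = 598000 × 10^-3 uC = 598
  0.434 mC = 0.434 × 10^3 uC = 434
  0.0486 mC = 0.0486 × 10^3 uC = 48.6
Sum: 684 + 706 + 598 + 434 + 48.6 = 2470.6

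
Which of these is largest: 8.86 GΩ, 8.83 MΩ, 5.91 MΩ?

8.86 GΩ = 8860000000 Ω
8.83 MΩ = 8830000 Ω
5.91 MΩ = 5910000 Ω

8.86 GΩ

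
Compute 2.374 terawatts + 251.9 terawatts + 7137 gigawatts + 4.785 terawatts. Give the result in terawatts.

266.196 terawatts

In terawatts:
  2.374 terawatts → 2.374
  251.9 terawatts → 251.9
  7137 gigawatts = 7137 × 10⁻³ terawatts = 7.137
  4.785 terawatts → 4.785
Sum: 2.374 + 251.9 + 7.137 + 4.785 = 266.196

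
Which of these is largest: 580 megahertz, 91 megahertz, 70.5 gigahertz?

70.5 gigahertz

580 megahertz = 580000000 hertz
91 megahertz = 91000000 hertz
70.5 gigahertz = 70500000000 hertz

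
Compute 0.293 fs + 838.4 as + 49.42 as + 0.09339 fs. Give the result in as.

In as:
  0.293 fs = 0.293 × 10³ as = 293
  838.4 as → 838.4
  49.42 as → 49.42
  0.09339 fs = 0.09339 × 10³ as = 93.39
Sum: 293 + 838.4 + 49.42 + 93.39 = 1274.21

1274.21 as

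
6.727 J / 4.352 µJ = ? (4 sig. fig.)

(6.727) / (4.352e-6) = 1.5457e6

1546000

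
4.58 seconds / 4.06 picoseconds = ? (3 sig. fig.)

(4.58) / (4.06 × 10^-12) = 1.128 × 10^12

1130000000000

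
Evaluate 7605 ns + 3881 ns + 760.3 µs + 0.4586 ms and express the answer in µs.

In µs:
  7605 ns = 7605e-3 µs = 7.605
  3881 ns = 3881e-3 µs = 3.881
  760.3 µs → 760.3
  0.4586 ms = 0.4586e3 µs = 458.6
Sum: 7.605 + 3.881 + 760.3 + 458.6 = 1230.386

1230.386 µs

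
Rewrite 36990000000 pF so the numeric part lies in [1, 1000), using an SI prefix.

36.99 mF

= 36.99 × 10^-3 F; 10^-3 is milli.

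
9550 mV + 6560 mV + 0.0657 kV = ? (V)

In V:
  9550 mV = 9550 × 10⁻³ V = 9.55
  6560 mV = 6560 × 10⁻³ V = 6.56
  0.0657 kV = 0.0657 × 10³ V = 65.7
Sum: 9.55 + 6.56 + 65.7 = 81.81

81.81 V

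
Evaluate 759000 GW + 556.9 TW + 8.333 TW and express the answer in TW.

1324.233 TW

In TW:
  759000 GW = 759000 × 10^-3 TW = 759
  556.9 TW → 556.9
  8.333 TW → 8.333
Sum: 759 + 556.9 + 8.333 = 1324.233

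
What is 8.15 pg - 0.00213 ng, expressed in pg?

6.02 pg

In pg:
  8.15 pg → 8.15
  0.00213 ng = 0.00213e3 pg = 2.13
Difference: 8.15 - 2.13 = 6.02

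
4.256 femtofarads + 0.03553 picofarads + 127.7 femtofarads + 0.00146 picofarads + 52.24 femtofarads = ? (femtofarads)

221.186 femtofarads

In femtofarads:
  4.256 femtofarads → 4.256
  0.03553 picofarads = 0.03553 × 10³ femtofarads = 35.53
  127.7 femtofarads → 127.7
  0.00146 picofarads = 0.00146 × 10³ femtofarads = 1.46
  52.24 femtofarads → 52.24
Sum: 4.256 + 35.53 + 127.7 + 1.46 + 52.24 = 221.186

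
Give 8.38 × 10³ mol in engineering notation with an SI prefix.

8.38 kmol

= 8.38 × 10³ mol; 10³ is kilo.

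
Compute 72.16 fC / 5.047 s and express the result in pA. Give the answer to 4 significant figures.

0.01430 pA

(72.16 × 10^-15) / (5.047) = 14.2976 × 10^-15 A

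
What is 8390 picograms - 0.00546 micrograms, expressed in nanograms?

2.93 nanograms

In nanograms:
  8390 picograms = 8390 × 10^-3 nanograms = 8.39
  0.00546 micrograms = 0.00546 × 10^3 nanograms = 5.46
Difference: 8.39 - 5.46 = 2.93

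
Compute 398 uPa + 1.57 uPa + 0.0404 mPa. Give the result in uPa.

In uPa:
  398 uPa → 398
  1.57 uPa → 1.57
  0.0404 mPa = 0.0404 × 10³ uPa = 40.4
Sum: 398 + 1.57 + 40.4 = 439.97

439.97 uPa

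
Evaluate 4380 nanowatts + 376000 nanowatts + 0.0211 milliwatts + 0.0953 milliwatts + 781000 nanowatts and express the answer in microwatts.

In microwatts:
  4380 nanowatts = 4380 × 10^-3 microwatts = 4.38
  376000 nanowatts = 376000 × 10^-3 microwatts = 376
  0.0211 milliwatts = 0.0211 × 10^3 microwatts = 21.1
  0.0953 milliwatts = 0.0953 × 10^3 microwatts = 95.3
  781000 nanowatts = 781000 × 10^-3 microwatts = 781
Sum: 4.38 + 376 + 21.1 + 95.3 + 781 = 1277.78

1277.78 microwatts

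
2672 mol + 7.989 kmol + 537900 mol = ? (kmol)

In kmol:
  2672 mol = 2672e-3 kmol = 2.672
  7.989 kmol → 7.989
  537900 mol = 537900e-3 kmol = 537.9
Sum: 2.672 + 7.989 + 537.9 = 548.561

548.561 kmol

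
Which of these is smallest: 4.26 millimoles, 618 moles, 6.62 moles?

4.26 millimoles = 0.00426 moles
618 moles = 618 moles
6.62 moles = 6.62 moles

4.26 millimoles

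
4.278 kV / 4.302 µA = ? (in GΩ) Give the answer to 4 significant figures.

0.9944 GΩ

(4.278 × 10³) / (4.302 × 10⁻⁶) = 0.994421 × 10⁹ Ω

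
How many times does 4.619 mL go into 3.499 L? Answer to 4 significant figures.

757.5

(3.499) / (4.619e-3) = 0.75752e3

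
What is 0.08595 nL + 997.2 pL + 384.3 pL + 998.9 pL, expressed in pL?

In pL:
  0.08595 nL = 0.08595 × 10³ pL = 85.95
  997.2 pL → 997.2
  384.3 pL → 384.3
  998.9 pL → 998.9
Sum: 85.95 + 997.2 + 384.3 + 998.9 = 2466.35

2466.35 pL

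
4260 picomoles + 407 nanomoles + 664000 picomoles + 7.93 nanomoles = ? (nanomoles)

1083.19 nanomoles

In nanomoles:
  4260 picomoles = 4260 × 10⁻³ nanomoles = 4.26
  407 nanomoles → 407
  664000 picomoles = 664000 × 10⁻³ nanomoles = 664
  7.93 nanomoles → 7.93
Sum: 4.26 + 407 + 664 + 7.93 = 1083.19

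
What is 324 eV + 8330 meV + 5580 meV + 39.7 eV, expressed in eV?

377.61 eV

In eV:
  324 eV → 324
  8330 meV = 8330 × 10⁻³ eV = 8.33
  5580 meV = 5580 × 10⁻³ eV = 5.58
  39.7 eV → 39.7
Sum: 324 + 8.33 + 5.58 + 39.7 = 377.61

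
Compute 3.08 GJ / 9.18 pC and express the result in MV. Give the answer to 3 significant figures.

(3.08 × 10⁹) / (9.18 × 10⁻¹²) = 0.33551 × 10²¹ V

336000000000000 MV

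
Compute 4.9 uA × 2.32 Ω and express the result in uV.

4.9 × 10⁻⁶ × 2.32 = 11.368 × 10⁻⁶ V

11.368 uV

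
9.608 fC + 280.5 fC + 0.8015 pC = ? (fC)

1091.608 fC

In fC:
  9.608 fC → 9.608
  280.5 fC → 280.5
  0.8015 pC = 0.8015 × 10^3 fC = 801.5
Sum: 9.608 + 280.5 + 801.5 = 1091.608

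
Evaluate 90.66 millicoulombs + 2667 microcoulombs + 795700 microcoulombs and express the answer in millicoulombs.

In millicoulombs:
  90.66 millicoulombs → 90.66
  2667 microcoulombs = 2667 × 10^-3 millicoulombs = 2.667
  795700 microcoulombs = 795700 × 10^-3 millicoulombs = 795.7
Sum: 90.66 + 2.667 + 795.7 = 889.027

889.027 millicoulombs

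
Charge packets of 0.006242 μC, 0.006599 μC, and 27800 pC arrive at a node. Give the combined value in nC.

40.641 nC

In nC:
  0.006242 μC = 0.006242e3 nC = 6.242
  0.006599 μC = 0.006599e3 nC = 6.599
  27800 pC = 27800e-3 nC = 27.8
Sum: 6.242 + 6.599 + 27.8 = 40.641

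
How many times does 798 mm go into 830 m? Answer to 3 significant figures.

(830) / (798 × 10⁻³) = 1.04 × 10³

1040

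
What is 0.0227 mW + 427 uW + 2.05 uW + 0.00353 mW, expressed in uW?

In uW:
  0.0227 mW = 0.0227e3 uW = 22.7
  427 uW → 427
  2.05 uW → 2.05
  0.00353 mW = 0.00353e3 uW = 3.53
Sum: 22.7 + 427 + 2.05 + 3.53 = 455.28

455.28 uW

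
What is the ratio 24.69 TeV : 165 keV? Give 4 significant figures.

(24.69 × 10¹²) / (165 × 10³) = 0.14964 × 10⁹

149600000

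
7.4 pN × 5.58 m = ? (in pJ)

41.292 pJ

7.4e-12 × 5.58 = 41.292e-12 J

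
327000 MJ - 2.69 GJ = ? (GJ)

324.31 GJ

In GJ:
  327000 MJ = 327000e-3 GJ = 327
  2.69 GJ → 2.69
Difference: 327 - 2.69 = 324.31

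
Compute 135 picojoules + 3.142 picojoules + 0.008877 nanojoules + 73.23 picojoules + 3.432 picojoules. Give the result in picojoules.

In picojoules:
  135 picojoules → 135
  3.142 picojoules → 3.142
  0.008877 nanojoules = 0.008877 × 10^3 picojoules = 8.877
  73.23 picojoules → 73.23
  3.432 picojoules → 3.432
Sum: 135 + 3.142 + 8.877 + 73.23 + 3.432 = 223.681

223.681 picojoules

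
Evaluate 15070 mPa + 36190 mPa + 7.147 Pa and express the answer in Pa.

In Pa:
  15070 mPa = 15070 × 10^-3 Pa = 15.07
  36190 mPa = 36190 × 10^-3 Pa = 36.19
  7.147 Pa → 7.147
Sum: 15.07 + 36.19 + 7.147 = 58.407

58.407 Pa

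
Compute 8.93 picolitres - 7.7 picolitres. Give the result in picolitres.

In picolitres:
  8.93 picolitres → 8.93
  7.7 picolitres → 7.7
Difference: 8.93 - 7.7 = 1.23

1.23 picolitres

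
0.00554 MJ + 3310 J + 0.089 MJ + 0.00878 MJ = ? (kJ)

106.63 kJ

In kJ:
  0.00554 MJ = 0.00554 × 10³ kJ = 5.54
  3310 J = 3310 × 10⁻³ kJ = 3.31
  0.089 MJ = 0.089 × 10³ kJ = 89
  0.00878 MJ = 0.00878 × 10³ kJ = 8.78
Sum: 5.54 + 3.31 + 89 + 8.78 = 106.63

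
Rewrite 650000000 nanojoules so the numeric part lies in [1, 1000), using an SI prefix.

650 millijoules

= 650e-3 joules; 1e-3 is milli.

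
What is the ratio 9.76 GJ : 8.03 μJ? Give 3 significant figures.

1220000000000000

(9.76e9) / (8.03e-6) = 1.215e15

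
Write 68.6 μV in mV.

0.0686 mV

micro = 10^-6, milli = 10^-3; factor is 10^-3.
68.6 × 10^-3 = 0.0686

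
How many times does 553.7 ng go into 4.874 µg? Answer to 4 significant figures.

(4.874 × 10⁻⁶) / (553.7 × 10⁻⁹) = 0.0088026 × 10³

8.803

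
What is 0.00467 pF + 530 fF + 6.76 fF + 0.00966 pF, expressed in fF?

551.09 fF

In fF:
  0.00467 pF = 0.00467e3 fF = 4.67
  530 fF → 530
  6.76 fF → 6.76
  0.00966 pF = 0.00966e3 fF = 9.66
Sum: 4.67 + 530 + 6.76 + 9.66 = 551.09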